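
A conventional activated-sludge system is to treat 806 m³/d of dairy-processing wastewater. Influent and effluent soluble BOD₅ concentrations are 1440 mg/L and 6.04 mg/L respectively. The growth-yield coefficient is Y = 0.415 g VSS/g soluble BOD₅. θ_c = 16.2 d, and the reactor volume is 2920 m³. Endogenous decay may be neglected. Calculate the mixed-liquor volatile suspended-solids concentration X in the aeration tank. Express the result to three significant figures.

From V·X = Y·Q·(S₀ − S)·θ_c (decay neglected): X = 0.415 × 806 × (1440 − 6.04) × 16.2 / 2920 = 2661 mg/L.

X ≈ 2660 mg/L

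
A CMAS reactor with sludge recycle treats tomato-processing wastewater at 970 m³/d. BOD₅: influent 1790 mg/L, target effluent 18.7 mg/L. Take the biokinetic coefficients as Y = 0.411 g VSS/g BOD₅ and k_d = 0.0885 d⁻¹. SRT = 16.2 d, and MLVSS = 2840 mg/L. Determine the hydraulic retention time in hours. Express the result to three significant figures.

τ ≈ 41.0 h

Rearranging the biomass balance for a CMAS with decay, V = Y·Q·ΔS·θ_c / [X·(1+k_d θ_c)] = 0.411 × 970 × (1790 − 18.7) × 16.2 / [2840 × (1 + 0.0885 × 16.2)] = 1.14×10^7 / 6912 = 1655 m³.
τ = V/Q = 1655/970 = 1.706 d, or 40.95 h.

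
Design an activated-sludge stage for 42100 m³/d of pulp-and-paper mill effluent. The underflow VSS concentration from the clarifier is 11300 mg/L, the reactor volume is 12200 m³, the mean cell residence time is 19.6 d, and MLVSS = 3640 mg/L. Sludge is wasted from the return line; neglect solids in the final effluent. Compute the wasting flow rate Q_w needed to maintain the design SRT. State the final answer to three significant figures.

Q_w ≈ 201 m³/d

Q_w = (V·X)/(θ_c X_r) = 12200 × 3640 / (19.6 × 11300) = 200.5 m³/d.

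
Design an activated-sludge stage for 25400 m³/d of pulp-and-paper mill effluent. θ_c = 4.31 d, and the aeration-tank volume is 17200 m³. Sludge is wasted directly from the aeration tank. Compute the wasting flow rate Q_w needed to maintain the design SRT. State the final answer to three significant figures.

For wasting at MLVSS concentration, Q_w = V/θ_c = 17200/4.31 = 3991 m³/d.

Q_w ≈ 3990 m³/d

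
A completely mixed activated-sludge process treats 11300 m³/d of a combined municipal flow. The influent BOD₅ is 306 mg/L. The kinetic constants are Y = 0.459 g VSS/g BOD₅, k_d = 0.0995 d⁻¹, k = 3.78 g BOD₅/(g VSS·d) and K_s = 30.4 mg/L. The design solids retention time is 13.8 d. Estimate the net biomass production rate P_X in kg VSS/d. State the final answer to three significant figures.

P_X ≈ 662 kg VSS/d

For a completely mixed reactor with recycle the Lawrence–McCarty relation gives S = K_s·(1 + k_d·θ_c) / [θ_c·(Y·k − k_d) − 1] = 30.4 × (1 + 0.0995 × 13.8) / [13.8 × (0.459 × 3.78 − 0.0995) − 1] = 72.14 / 21.57 = 3.345 mg/L.
Y_obs = Y / (1 + k_d θ_c) = 0.459 / (1 + 0.0995 × 13.8) = 0.459 / 2.373 = 0.1934.
ΔS = 306 − 3.34 = 302.7 mg/L, so the substrate removal rate is 11300 × 302.7/1000 = 3420 kg BOD₅/d.
Biomass produced: P_X = Y_obs·Q·ΔS = 0.1934 × 3420 ≈ 661.5 kg VSS/d.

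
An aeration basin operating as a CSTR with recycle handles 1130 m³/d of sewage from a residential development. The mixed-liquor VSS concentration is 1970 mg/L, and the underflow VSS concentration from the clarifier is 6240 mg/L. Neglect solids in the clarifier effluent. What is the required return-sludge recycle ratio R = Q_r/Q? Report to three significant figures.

Solids balance on the clarifier gives (1+R)X = R·X_r, so R = X/(X_r − X) = 1970 / (6240 − 1970) = 0.4614.

R ≈ 0.461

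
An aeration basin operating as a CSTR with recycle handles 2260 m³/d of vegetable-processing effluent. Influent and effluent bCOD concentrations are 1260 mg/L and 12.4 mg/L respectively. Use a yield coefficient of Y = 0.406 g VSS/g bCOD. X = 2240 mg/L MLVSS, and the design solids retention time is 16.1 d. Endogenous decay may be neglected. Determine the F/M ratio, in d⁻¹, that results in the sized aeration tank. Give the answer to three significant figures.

Biomass mass balance (decay neglected): V·X = Y·Q·(S₀ − S)·θ_c, so V = 0.406 × 2260 × (1260 − 12.4) × 16.1 / 2240 = 8228 m³.
F/M = Q·S₀ / (V·X) = 2260 × 1260 / (8228 × 2240) = 0.1545 g bCOD·(g VSS·d)⁻¹.

F/M ≈ 0.155 d⁻¹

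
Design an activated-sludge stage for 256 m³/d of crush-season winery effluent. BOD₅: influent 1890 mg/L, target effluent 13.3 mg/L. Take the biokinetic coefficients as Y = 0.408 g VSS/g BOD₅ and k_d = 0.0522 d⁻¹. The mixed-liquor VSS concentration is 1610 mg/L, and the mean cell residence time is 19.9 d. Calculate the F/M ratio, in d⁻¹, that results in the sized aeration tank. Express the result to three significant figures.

F/M ≈ 0.253 d⁻¹

From the SRT design equation V = Y Q (S₀−S) θ_c / [X (1 + k_d θ_c)] = 0.408 × 256 × (1890 − 13.3) × 19.9 / [1610 × (1 + 0.0522 × 19.9)] = 3.9×10^6 / 3282 = 1188 m³.
F/M = applied load / biomass = Q·S₀/(V·X) = 256 × 1890 / (1188 × 1610) = 0.2529 d⁻¹.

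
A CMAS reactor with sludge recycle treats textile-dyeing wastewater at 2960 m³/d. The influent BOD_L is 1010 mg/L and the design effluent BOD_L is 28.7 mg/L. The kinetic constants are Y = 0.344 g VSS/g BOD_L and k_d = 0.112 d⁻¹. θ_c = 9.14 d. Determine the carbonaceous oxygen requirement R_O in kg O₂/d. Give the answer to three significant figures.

R_O ≈ 2200 kg O₂/d

The observed yield is Y_obs = Y/(1 + k_d·θ_c) = 0.344 / (1 + 0.112 × 9.14) = 0.344 / 2.024 = 0.1700 g VSS per g BOD_L removed.
Q·(S₀ − S) = 2960 × (1010 − 28.7) × 10⁻³ = 2905 kg/d removed.
Biomass synthesised: P_X = Y_obs × 2905 = 493.8 kg VSS/d.
Carbonaceous O₂ demand = substrate oxidised − cell-mass equivalent = 2905 − 1.42 × 493.8 = 2204 kg O₂/d.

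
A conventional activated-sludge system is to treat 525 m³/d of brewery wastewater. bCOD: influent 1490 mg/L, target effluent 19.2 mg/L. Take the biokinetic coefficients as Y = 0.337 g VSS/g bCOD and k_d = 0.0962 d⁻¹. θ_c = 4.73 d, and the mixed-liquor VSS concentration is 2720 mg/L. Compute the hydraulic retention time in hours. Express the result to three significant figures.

τ ≈ 14.2 h

From the SRT design equation V = Y Q (S₀−S) θ_c / [X (1 + k_d θ_c)] = 0.337 × 525 × (1490 − 19.2) × 4.73 / [2720 × (1 + 0.0962 × 4.73)] = 1.23×10^6 / 3958 = 311.0 m³.
HRT = V/Q = 311.0 m³ / 525 m³·d⁻¹ = 0.5924 d × 24 = 14.22 h.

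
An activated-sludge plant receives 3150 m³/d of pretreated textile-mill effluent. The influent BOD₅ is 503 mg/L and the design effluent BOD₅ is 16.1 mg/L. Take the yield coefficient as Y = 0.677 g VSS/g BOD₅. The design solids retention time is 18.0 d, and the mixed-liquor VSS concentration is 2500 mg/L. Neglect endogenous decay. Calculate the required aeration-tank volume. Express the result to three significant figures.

V ≈ 7480 m³

V·X = Y·Q·ΔS·θ_c gives V = 0.677 × 3150 × (503 − 16.1) × 18.0 / 2500 = 7476 m³.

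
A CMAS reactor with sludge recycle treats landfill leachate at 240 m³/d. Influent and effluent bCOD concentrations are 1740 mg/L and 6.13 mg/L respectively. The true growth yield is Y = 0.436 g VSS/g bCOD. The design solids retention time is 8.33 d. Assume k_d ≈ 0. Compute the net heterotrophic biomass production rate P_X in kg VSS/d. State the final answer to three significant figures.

P_X ≈ 181 kg VSS/d

Since k_d ≈ 0, Y_obs = Y = 0.436 g VSS/g bCOD.
Q·(S₀ − S) = 240 × (1740 − 6.13) × 10⁻³ = 416.1 kg/d removed.
Biomass produced: P_X = Y_obs·Q·ΔS = 0.4360 × 416.1 ≈ 181.4 kg VSS/d.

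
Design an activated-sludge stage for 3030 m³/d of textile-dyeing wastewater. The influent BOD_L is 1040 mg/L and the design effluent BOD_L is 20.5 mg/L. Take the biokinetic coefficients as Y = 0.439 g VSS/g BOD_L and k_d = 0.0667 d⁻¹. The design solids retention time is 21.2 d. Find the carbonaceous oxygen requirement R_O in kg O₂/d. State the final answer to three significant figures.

R_O ≈ 2290 kg O₂/d

Observed yield with endogenous decay: Y_obs = Y / (1 + k_d·θ_c) = 0.439 / (1 + 0.0667 × 21.2) = 0.439 / 2.414 = 0.1819 g VSS/g BOD_L.
ΔS = 1040 − 20.5 = 1020 mg/L, so the substrate removal rate is 3030 × 1020/1000 = 3089 kg BOD_L/d.
Net sludge production P_X = 0.1819 × 3089 = 561.8 kg VSS/d.
R_O = Q·ΔS − 1.42 P_X = 3089 − 797.7 = 2291 kg O₂/d.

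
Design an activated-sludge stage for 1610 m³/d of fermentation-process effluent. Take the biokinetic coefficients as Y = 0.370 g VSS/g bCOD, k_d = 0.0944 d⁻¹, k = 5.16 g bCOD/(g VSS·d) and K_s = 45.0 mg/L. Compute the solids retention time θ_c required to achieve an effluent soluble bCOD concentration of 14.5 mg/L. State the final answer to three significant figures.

From 1/θ_c = Y·k·S/(K_s + S) − k_d: Y·k·S/(K_s+S) = 0.370 × 5.16 × 14.5 / (45.0 + 14.5) = 0.4653 d⁻¹.
θ_c = 1/(μ − k_d) = 1/(0.4653 − 0.0944) = 1/0.3709 = 2.696 d.

θ_c ≈ 2.70 d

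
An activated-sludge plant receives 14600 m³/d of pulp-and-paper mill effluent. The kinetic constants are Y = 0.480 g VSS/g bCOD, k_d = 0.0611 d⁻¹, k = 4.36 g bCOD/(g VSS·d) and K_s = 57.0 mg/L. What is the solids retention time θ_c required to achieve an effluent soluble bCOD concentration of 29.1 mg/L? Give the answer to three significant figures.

θ_c ≈ 1.55 d

Specific growth rate at S = 29.1 mg/L: μ = YkS/(K_s+S) = 0.480·4.36·29.1/(57.0+29.1) = 0.7073 d⁻¹.
Then 1/θ_c = μ − k_d = 0.7073 − 0.0611 = 0.6462 d⁻¹, giving θ_c = 1.547 d.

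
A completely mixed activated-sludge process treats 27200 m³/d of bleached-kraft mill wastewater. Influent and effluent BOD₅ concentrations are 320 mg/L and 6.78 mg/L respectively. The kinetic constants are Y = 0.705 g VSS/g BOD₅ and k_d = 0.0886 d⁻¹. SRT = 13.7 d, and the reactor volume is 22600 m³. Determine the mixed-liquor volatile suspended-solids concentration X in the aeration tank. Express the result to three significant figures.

X = Y·Q·ΔS·θ_c / [V·(1 + k_d θ_c)] = 0.705 × 27200 × (320 − 6.78) × 13.7 / [22600 × (1 + 0.0886 × 13.7)] = 1645 mg/L.

X ≈ 1640 mg/L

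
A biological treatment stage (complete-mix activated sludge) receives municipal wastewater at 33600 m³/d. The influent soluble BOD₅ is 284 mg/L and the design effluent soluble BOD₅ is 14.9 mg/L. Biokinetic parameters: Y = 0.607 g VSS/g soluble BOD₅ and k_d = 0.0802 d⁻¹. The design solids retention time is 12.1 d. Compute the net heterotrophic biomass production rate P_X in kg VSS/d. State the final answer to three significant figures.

P_X ≈ 2790 kg VSS/d

Y_obs = Y / (1 + k_d θ_c) = 0.607 / (1 + 0.0802 × 12.1) = 0.607 / 1.970 = 0.3081.
Mass of soluble BOD₅ removed per day: Q(S₀ − S) = 33600 × 269.1 g/m³ = 9042 kg/d.
P_X = Y_obs · Q(S₀ − S) = 0.3081 × 9042 = 2785 kg VSS/d.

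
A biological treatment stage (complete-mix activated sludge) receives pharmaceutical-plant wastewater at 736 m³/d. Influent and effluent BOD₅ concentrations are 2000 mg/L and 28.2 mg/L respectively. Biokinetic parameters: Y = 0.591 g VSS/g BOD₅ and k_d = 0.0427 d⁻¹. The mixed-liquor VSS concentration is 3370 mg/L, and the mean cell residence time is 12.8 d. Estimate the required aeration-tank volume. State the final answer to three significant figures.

Steady-state biomass mass balance: V·X·(1 + k_d·θ_c) = Y·Q·(S₀ − S)·θ_c, so V = 0.591 × 736 × (2000 − 28.2) × 12.8 / [3370 × (1 + 0.0427 × 12.8)] = 1.1×10^7 / 5212 = 2106 m³.

V ≈ 2110 m³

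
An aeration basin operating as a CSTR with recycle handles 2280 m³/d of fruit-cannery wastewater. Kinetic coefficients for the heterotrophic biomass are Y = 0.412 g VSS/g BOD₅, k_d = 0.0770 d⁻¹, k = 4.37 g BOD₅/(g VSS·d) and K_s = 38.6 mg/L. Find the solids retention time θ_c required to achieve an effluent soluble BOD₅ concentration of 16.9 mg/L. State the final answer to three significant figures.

At the target effluent, Y k S/(K_s+S) = 0.412×4.37×16.9/55.50 = 0.5482 d⁻¹.
1/θ_c = 0.5482 − 0.0770 = 0.4712 d⁻¹, so θ_c = 2.122 d.

θ_c ≈ 2.12 d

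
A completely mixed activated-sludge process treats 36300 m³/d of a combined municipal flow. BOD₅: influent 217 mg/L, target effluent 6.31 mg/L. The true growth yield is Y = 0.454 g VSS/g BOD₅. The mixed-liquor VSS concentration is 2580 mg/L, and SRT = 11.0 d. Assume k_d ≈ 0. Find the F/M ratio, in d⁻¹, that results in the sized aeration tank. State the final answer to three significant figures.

F/M ≈ 0.206 d⁻¹

V·X = Y·Q·ΔS·θ_c gives V = 0.454 × 36300 × (217 − 6.31) × 11.0 / 2580 = 14804 m³.
F/M = applied load / biomass = Q·S₀/(V·X) = 36300 × 217 / (14804 × 2580) = 0.2062 d⁻¹.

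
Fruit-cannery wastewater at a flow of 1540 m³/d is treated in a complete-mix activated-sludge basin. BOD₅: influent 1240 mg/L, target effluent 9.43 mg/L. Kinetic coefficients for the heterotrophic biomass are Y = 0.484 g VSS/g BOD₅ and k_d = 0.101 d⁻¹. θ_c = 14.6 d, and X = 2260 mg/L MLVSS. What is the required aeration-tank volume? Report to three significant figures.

Rearranging the biomass balance for a CMAS with decay, V = Y·Q·ΔS·θ_c / [X·(1+k_d θ_c)] = 0.484 × 1540 × (1240 − 9.43) × 14.6 / [2260 × (1 + 0.101 × 14.6)] = 1.34×10^7 / 5593 = 2394 m³.

V ≈ 2390 m³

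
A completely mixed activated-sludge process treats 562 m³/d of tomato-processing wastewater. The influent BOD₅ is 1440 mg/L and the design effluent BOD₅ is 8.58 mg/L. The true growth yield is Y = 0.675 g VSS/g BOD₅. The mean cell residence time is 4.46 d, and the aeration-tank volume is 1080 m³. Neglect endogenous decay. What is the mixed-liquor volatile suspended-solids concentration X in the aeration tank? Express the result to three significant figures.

Without decay, X = Y Q (S₀−S) θ_c / V = 0.675 × 562 × (1440 − 8.58) × 4.46 / 1080 = 2242 mg/L.

X ≈ 2240 mg/L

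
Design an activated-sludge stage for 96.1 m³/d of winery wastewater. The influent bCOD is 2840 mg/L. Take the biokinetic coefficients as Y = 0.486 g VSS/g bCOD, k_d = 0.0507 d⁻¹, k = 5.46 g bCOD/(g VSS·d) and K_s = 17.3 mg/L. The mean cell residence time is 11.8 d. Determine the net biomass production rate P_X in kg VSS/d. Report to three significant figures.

P_X ≈ 83.0 kg VSS/d

From the Monod/SRT balance for a CMAS, S = K_s·(1+k_d θ_c)/[θ_c·(Y k − k_d) − 1] = 17.3 × (1 + 0.0507 × 11.8) / [11.8 × (0.486 × 5.46 − 0.0507) − 1] = 27.65 / 29.71 = 0.9305 mg/L.
The observed yield is Y_obs = Y/(1 + k_d·θ_c) = 0.486 / (1 + 0.0507 × 11.8) = 0.486 / 1.598 = 0.3041 g VSS per g bCOD removed.
Q·(S₀ − S) = 96.1 × (2840 − 0.931) × 10⁻³ = 272.8 kg/d removed.
So the net sludge growth is P_X = 0.3041 × 272.8 = 82.96 kg VSS/d.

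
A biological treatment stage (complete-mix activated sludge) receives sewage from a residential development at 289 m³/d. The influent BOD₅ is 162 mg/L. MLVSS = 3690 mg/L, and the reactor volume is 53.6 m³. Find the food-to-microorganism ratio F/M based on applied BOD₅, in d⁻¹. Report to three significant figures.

F/M ≈ 0.237 d⁻¹

F/M = Q·S₀ / (V·X) = 289 × 162 / (53.60 × 3690) = 0.2367 g BOD₅·(g VSS·d)⁻¹.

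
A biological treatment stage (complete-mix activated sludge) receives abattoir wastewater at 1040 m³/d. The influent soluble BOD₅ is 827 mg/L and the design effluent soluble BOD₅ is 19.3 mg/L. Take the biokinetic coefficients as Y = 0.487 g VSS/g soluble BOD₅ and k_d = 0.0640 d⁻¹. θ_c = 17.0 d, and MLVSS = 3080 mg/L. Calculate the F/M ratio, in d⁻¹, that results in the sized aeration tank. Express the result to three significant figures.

F/M ≈ 0.258 d⁻¹

From the SRT design equation V = Y Q (S₀−S) θ_c / [X (1 + k_d θ_c)] = 0.487 × 1040 × (827 − 19.3) × 17.0 / [3080 × (1 + 0.0640 × 17.0)] = 6.95×10^6 / 6431 = 1081 m³.
F/M = Q·S₀ / (V·X) = 1040 × 827 / (1081 × 3080) = 0.2582 g soluble BOD₅·(g VSS·d)⁻¹.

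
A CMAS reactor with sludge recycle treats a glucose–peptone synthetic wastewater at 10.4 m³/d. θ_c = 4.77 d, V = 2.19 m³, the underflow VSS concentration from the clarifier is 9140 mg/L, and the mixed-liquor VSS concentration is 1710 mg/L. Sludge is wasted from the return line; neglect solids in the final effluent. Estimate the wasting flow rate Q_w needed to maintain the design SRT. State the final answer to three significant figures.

Q_w ≈ 0.0859 m³/d

θ_c = V·X/(Q_w·X_r) when wasting from the recycle, so Q_w = V·X/(θ_c·X_r) = 2.190 × 1710 / (4.77 × 9140) = 0.08590 m³/d.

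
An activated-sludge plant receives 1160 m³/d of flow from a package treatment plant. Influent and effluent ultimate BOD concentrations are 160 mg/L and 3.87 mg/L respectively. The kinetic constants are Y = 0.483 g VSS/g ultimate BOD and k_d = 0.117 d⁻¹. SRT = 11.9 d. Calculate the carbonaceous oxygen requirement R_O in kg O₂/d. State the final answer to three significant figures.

Observed yield with endogenous decay: Y_obs = Y / (1 + k_d·θ_c) = 0.483 / (1 + 0.117 × 11.9) = 0.483 / 2.392 = 0.2019 g VSS/g ultimate BOD.
Mass of ultimate BOD removed per day: Q(S₀ − S) = 1160 × 156.1 g/m³ = 181.1 kg/d.
Net sludge production P_X = 0.2019 × 181.1 = 36.57 kg VSS/d.
R_O = Q·ΔS − 1.42 P_X = 181.1 − 51.92 = 129.2 kg O₂/d.

R_O ≈ 129 kg O₂/d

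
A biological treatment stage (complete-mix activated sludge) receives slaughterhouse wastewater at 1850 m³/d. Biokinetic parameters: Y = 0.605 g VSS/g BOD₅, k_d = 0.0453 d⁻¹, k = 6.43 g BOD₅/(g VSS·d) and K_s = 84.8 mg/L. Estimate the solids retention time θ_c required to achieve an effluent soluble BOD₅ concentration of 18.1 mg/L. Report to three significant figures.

θ_c ≈ 1.57 d

From 1/θ_c = Y·k·S/(K_s + S) − k_d: Y·k·S/(K_s+S) = 0.605 × 6.43 × 18.1 / (84.8 + 18.1) = 0.6843 d⁻¹.
1/θ_c = 0.6843 − 0.0453 = 0.6390 d⁻¹, so θ_c = 1.565 d.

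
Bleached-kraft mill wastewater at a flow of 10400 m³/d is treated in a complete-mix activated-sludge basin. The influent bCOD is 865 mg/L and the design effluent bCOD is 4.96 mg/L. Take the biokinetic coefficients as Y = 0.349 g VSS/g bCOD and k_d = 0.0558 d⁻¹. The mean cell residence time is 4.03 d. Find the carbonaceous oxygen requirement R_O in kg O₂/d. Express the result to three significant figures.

R_O ≈ 5330 kg O₂/d

Y_obs = Y / (1 + k_d θ_c) = 0.349 / (1 + 0.0558 × 4.03) = 0.349 / 1.225 = 0.2849.
Q·(S₀ − S) = 10400 × (865 − 4.96) × 10⁻³ = 8944 kg/d removed.
P_X = Y_obs·Q·(S₀ − S) = 0.2849 × 8944 = 2549 kg VSS/d.
R_O = Q·ΔS − 1.42 P_X = 8944 − 3619 = 5326 kg O₂/d.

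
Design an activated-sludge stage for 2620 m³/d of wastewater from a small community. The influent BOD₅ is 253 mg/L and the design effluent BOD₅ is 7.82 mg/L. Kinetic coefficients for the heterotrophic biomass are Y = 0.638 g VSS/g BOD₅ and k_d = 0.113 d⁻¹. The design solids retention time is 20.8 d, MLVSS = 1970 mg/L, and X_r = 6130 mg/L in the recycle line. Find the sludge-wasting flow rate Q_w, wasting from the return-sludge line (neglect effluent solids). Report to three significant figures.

Q_w ≈ 20.0 m³/d

Steady-state biomass mass balance: V·X·(1 + k_d·θ_c) = Y·Q·(S₀ − S)·θ_c, so V = 0.638 × 2620 × (253 − 7.82) × 20.8 / [1970 × (1 + 0.113 × 20.8)] = 8.52×10^6 / 6600 = 1292 m³.
Wasting from the return line (neglecting effluent solids): Q_w = V·X / (θ_c·X_r) = 1292 × 1970 / (20.8 × 6130) = 19.95 m³/d.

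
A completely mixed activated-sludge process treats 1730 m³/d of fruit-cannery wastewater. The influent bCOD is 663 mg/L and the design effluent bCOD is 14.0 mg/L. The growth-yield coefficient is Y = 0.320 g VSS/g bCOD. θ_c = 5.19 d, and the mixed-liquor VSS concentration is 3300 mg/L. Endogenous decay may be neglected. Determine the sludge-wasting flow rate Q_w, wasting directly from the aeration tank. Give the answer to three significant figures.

Q_w ≈ 109 m³/d

V·X = Y·Q·ΔS·θ_c gives V = 0.320 × 1730 × (663 − 14.0) × 5.19 / 3300 = 565.1 m³.
Wasting from the aeration tank: Q_w = V / θ_c = 565.1 / 5.19 = 108.9 m³/d.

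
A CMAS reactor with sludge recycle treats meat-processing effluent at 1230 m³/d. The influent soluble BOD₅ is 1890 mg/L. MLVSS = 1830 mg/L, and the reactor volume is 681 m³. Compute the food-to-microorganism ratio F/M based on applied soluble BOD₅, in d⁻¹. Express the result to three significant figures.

F/M = applied load / biomass = Q·S₀/(V·X) = 1230 × 1890 / (681.0 × 1830) = 1.865 d⁻¹.

F/M ≈ 1.87 d⁻¹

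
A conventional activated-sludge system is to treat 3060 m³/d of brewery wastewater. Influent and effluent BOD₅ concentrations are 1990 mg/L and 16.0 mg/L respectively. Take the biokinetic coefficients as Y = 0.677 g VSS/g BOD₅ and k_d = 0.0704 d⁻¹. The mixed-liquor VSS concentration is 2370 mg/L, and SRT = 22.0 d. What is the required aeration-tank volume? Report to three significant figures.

V ≈ 14900 m³

Steady-state biomass mass balance: V·X·(1 + k_d·θ_c) = Y·Q·(S₀ − S)·θ_c, so V = 0.677 × 3060 × (1990 − 16.0) × 22.0 / [2370 × (1 + 0.0704 × 22.0)] = 9×10^7 / 6041 = 14893 m³.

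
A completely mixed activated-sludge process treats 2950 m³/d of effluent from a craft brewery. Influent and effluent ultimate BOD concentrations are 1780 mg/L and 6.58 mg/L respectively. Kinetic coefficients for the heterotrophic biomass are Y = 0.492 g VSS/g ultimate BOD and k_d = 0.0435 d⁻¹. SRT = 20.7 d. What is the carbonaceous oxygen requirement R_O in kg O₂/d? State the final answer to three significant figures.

R_O ≈ 3310 kg O₂/d

Observed yield with endogenous decay: Y_obs = Y / (1 + k_d·θ_c) = 0.492 / (1 + 0.0435 × 20.7) = 0.492 / 1.900 = 0.2589 g VSS/g ultimate BOD.
ΔS = 1780 − 6.58 = 1773 mg/L, so the substrate removal rate is 2950 × 1773/1000 = 5232 kg ultimate BOD/d.
Net sludge production P_X = 0.2589 × 5232 = 1354 kg VSS/d.
R_O = Q·ΔS − 1.42 P_X = 5232 − 1923 = 3308 kg O₂/d.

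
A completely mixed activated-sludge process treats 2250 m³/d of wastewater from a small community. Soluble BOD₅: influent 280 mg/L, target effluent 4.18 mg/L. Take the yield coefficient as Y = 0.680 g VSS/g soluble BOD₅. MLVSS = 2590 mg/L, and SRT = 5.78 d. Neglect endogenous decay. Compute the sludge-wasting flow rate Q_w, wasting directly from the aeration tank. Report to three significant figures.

Q_w ≈ 163 m³/d

V·X = Y·Q·ΔS·θ_c gives V = 0.680 × 2250 × (280 − 4.18) × 5.78 / 2590 = 941.8 m³.
Wasting from the aeration tank: Q_w = V / θ_c = 941.8 / 5.78 = 162.9 m³/d.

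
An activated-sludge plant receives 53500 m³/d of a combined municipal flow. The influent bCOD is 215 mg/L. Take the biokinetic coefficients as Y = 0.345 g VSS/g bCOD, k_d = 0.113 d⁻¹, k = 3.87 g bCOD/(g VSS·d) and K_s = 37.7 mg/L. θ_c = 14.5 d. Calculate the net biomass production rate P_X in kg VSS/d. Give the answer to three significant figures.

P_X ≈ 1460 kg VSS/d

For a completely mixed reactor with recycle the Lawrence–McCarty relation gives S = K_s·(1 + k_d·θ_c) / [θ_c·(Y·k − k_d) − 1] = 37.7 × (1 + 0.113 × 14.5) / [14.5 × (0.345 × 3.87 − 0.113) − 1] = 99.47 / 16.72 = 5.949 mg/L.
Observed yield with endogenous decay: Y_obs = Y / (1 + k_d·θ_c) = 0.345 / (1 + 0.113 × 14.5) = 0.345 / 2.639 = 0.1308 g VSS/g bCOD.
Substrate removed = Q·(S₀ − S) = 53500 m³/d × (215 − 5.95) g/m³ = 1.12×10^7 g/d = 11184 kg/d.
So the net sludge growth is P_X = 0.1308 × 11184 = 1462 kg VSS/d.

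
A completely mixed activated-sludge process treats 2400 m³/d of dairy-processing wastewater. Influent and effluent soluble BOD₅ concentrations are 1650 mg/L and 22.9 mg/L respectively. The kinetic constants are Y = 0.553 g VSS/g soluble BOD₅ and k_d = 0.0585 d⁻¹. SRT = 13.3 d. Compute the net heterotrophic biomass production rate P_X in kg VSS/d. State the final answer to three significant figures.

P_X ≈ 1210 kg VSS/d

Correct the yield for decay: Y_obs = Y/(1 + k_d θ_c) = 0.553 / (1 + 0.0585 × 13.3) = 0.553 / 1.778 = 0.3110.
Substrate removed = Q·(S₀ − S) = 2400 m³/d × (1650 − 22.9) g/m³ = 3.91×10^6 g/d = 3905 kg/d.
P_X = Y_obs · Q(S₀ − S) = 0.3110 × 3905 = 1215 kg VSS/d.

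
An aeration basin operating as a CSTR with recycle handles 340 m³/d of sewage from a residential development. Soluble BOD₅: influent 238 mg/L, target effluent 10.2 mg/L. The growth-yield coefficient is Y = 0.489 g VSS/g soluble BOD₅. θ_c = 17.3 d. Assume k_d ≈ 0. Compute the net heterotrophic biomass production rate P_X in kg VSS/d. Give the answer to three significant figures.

With endogenous decay neglected, the observed yield equals the true yield: Y_obs = Y = 0.489 g VSS/g soluble BOD₅.
Substrate removed = Q·(S₀ − S) = 340 m³/d × (238 − 10.2) g/m³ = 7.75×10^4 g/d = 77.45 kg/d.
P_X = Y_obs · Q(S₀ − S) = 0.4890 × 77.45 = 37.87 kg VSS/d.

P_X ≈ 37.9 kg VSS/d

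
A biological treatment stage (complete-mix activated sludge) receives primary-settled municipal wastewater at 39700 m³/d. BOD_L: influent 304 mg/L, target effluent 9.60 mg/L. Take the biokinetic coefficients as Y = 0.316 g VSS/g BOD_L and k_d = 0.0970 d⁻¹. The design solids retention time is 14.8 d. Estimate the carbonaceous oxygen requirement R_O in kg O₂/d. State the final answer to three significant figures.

R_O ≈ 9530 kg O₂/d

Correct the yield for decay: Y_obs = Y/(1 + k_d θ_c) = 0.316 / (1 + 0.0970 × 14.8) = 0.316 / 2.436 = 0.1297.
Q·(S₀ − S) = 39700 × (304 − 9.60) × 10⁻³ = 11688 kg/d removed.
P_X = Y_obs·Q·(S₀ − S) = 0.1297 × 11688 = 1516 kg VSS/d.
R_O = Q·(S₀ − S) − 1.42·P_X = 11688 − 1.42 × 1516 = 9534 kg O₂/d.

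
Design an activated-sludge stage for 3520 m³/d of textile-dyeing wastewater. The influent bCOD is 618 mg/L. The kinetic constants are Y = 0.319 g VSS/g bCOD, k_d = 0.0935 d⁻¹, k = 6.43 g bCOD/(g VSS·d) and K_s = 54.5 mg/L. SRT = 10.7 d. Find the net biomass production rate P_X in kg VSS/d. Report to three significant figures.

Effluent substrate depends only on kinetics and SRT: S = K_s(1 + k_d θ_c) / [θ_c(Yk − k_d) − 1] = 54.5 × (1 + 0.0935 × 10.7) / [10.7 × (0.319 × 6.43 − 0.0935) − 1] = 109.0 / 19.95 = 5.466 mg/L.
Observed yield with endogenous decay: Y_obs = Y / (1 + k_d·θ_c) = 0.319 / (1 + 0.0935 × 10.7) = 0.319 / 2.000 = 0.1595 g VSS/g bCOD.
Q·(S₀ − S) = 3520 × (618 − 5.47) × 10⁻³ = 2156 kg/d removed.
P_X = Y_obs · Q(S₀ − S) = 0.1595 × 2156 = 343.8 kg VSS/d.

P_X ≈ 344 kg VSS/d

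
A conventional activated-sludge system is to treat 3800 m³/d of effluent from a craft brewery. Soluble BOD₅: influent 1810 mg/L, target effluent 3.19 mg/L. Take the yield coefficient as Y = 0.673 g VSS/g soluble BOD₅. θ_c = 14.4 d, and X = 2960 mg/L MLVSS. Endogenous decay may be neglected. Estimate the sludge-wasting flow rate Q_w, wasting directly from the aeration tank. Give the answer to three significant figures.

Biomass mass balance (decay neglected): V·X = Y·Q·(S₀ − S)·θ_c, so V = 0.673 × 3800 × (1810 − 3.19) × 14.4 / 2960 = 22479 m³.
Wasting from the aeration tank: Q_w = V / θ_c = 22479 / 14.4 = 1561 m³/d.

Q_w ≈ 1560 m³/d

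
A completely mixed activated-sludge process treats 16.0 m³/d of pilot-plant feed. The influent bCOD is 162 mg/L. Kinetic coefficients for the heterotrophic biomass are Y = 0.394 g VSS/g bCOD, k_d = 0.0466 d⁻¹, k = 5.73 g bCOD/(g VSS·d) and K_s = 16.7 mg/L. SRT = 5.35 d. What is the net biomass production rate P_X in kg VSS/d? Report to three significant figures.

P_X ≈ 0.808 kg VSS/d

Effluent substrate depends only on kinetics and SRT: S = K_s(1 + k_d θ_c) / [θ_c(Yk − k_d) − 1] = 16.7 × (1 + 0.0466 × 5.35) / [5.35 × (0.394 × 5.73 − 0.0466) − 1] = 20.86 / 10.83 = 1.927 mg/L.
The observed yield is Y_obs = Y/(1 + k_d·θ_c) = 0.394 / (1 + 0.0466 × 5.35) = 0.394 / 1.249 = 0.3154 g VSS per g bCOD removed.
Substrate removed = Q·(S₀ − S) = 16.0 m³/d × (162 − 1.93) g/m³ = 2.56×10^3 g/d = 2.561 kg/d.
Biomass produced: P_X = Y_obs·Q·ΔS = 0.3154 × 2.561 ≈ 0.8077 kg VSS/d.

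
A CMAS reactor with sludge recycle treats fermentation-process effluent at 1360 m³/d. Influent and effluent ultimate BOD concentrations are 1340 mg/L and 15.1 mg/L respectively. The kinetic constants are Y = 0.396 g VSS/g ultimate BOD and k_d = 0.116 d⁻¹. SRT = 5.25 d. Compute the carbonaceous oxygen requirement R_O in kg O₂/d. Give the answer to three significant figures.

The observed yield is Y_obs = Y/(1 + k_d·θ_c) = 0.396 / (1 + 0.116 × 5.25) = 0.396 / 1.609 = 0.2461 g VSS per g ultimate BOD removed.
Q·(S₀ − S) = 1360 × (1340 − 15.1) × 10⁻³ = 1802 kg/d removed.
P_X = Y_obs·Q·(S₀ − S) = 0.2461 × 1802 = 443.5 kg VSS/d.
R_O = Q·ΔS − 1.42 P_X = 1802 − 629.7 = 1172 kg O₂/d.

R_O ≈ 1170 kg O₂/d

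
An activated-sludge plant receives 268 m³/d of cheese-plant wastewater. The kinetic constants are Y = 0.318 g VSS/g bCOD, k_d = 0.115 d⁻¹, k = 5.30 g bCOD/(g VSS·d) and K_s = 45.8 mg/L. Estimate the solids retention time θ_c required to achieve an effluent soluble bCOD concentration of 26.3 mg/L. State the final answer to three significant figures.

θ_c ≈ 2.00 d

From 1/θ_c = Y·k·S/(K_s + S) − k_d: Y·k·S/(K_s+S) = 0.318 × 5.30 × 26.3 / (45.8 + 26.3) = 0.6148 d⁻¹.
θ_c = 1/(μ − k_d) = 1/(0.6148 − 0.115) = 1/0.4998 = 2.001 d.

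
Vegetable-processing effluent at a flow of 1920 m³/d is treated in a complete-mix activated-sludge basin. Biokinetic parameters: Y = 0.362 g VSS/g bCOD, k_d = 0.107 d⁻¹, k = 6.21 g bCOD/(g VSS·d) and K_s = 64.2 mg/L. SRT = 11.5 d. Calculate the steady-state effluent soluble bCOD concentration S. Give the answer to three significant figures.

For a completely mixed reactor with recycle the Lawrence–McCarty relation gives S = K_s·(1 + k_d·θ_c) / [θ_c·(Y·k − k_d) − 1] = 64.2 × (1 + 0.107 × 11.5) / [11.5 × (0.362 × 6.21 − 0.107) − 1] = 143.2 / 23.62 = 6.062 mg/L.

S ≈ 6.06 mg/L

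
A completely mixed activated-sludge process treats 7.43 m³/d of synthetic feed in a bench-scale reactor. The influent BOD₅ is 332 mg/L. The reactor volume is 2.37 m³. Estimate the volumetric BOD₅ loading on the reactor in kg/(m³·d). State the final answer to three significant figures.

L_v ≈ 1.04 kg BOD₅/(m³·d)

Volumetric loading L_v = Q·S₀ / V = 7.43 × 332 g/m³ / 2.370 m³ = 1041 g/(m³·d) = 1.041 kg BOD₅/(m³·d).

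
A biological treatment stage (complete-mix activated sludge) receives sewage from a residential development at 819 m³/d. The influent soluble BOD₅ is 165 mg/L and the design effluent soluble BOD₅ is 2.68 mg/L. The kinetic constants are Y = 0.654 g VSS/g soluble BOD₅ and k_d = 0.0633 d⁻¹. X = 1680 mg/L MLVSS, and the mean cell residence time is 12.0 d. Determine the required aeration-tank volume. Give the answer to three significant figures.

From the SRT design equation V = Y Q (S₀−S) θ_c / [X (1 + k_d θ_c)] = 0.654 × 819 × (165 − 2.68) × 12.0 / [1680 × (1 + 0.0633 × 12.0)] = 1.04×10^6 / 2956 = 352.9 m³.

V ≈ 353 m³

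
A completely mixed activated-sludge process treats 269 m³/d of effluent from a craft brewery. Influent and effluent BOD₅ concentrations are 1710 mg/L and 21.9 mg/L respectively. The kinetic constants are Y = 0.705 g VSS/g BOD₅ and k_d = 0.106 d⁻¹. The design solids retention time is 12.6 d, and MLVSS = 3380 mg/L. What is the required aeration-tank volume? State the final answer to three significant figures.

Rearranging the biomass balance for a CMAS with decay, V = Y·Q·ΔS·θ_c / [X·(1+k_d θ_c)] = 0.705 × 269 × (1710 − 21.9) × 12.6 / [3380 × (1 + 0.106 × 12.6)] = 4.03×10^6 / 7894 = 511.0 m³.

V ≈ 511 m³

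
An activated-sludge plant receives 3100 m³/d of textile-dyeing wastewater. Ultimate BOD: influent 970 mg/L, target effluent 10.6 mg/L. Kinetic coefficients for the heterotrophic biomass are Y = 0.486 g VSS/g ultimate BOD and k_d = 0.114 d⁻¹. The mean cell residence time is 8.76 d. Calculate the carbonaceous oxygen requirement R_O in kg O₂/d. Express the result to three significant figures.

Observed yield with endogenous decay: Y_obs = Y / (1 + k_d·θ_c) = 0.486 / (1 + 0.114 × 8.76) = 0.486 / 1.999 = 0.2432 g VSS/g ultimate BOD.
Substrate removed = Q·(S₀ − S) = 3100 m³/d × (970 − 10.6) g/m³ = 2.97×10^6 g/d = 2974 kg/d.
Biomass synthesised: P_X = Y_obs × 2974 = 723.2 kg VSS/d.
R_O = Q·ΔS − 1.42 P_X = 2974 − 1027 = 1947 kg O₂/d.

R_O ≈ 1950 kg O₂/d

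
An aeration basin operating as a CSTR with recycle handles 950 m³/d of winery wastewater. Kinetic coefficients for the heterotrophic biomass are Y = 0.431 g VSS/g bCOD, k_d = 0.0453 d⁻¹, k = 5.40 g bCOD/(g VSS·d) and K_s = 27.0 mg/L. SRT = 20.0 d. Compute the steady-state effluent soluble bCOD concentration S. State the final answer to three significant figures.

From the Monod/SRT balance for a CMAS, S = K_s·(1+k_d θ_c)/[θ_c·(Y k − k_d) − 1] = 27.0 × (1 + 0.0453 × 20.0) / [20.0 × (0.431 × 5.40 − 0.0453) − 1] = 51.46 / 44.64 = 1.153 mg/L.

S ≈ 1.15 mg/L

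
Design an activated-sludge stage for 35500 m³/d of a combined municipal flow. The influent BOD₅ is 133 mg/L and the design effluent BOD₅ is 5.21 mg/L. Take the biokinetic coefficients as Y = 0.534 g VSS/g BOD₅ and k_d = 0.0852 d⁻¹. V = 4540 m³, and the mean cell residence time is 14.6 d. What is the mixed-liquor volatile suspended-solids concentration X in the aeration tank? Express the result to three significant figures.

From V·X·(1 + k_d·θ_c) = Y·Q·(S₀ − S)·θ_c: X = 0.534 × 35500 × (133 − 5.21) × 14.6 / [4540 × (1 + 0.0852 × 14.6)] = 3472 mg/L.

X ≈ 3470 mg/L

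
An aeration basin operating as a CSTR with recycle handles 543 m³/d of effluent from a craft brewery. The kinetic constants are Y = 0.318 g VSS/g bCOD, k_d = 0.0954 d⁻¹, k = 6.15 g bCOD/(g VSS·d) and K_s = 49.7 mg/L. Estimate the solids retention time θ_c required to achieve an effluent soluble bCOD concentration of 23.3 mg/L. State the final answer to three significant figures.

From 1/θ_c = Y·k·S/(K_s + S) − k_d: Y·k·S/(K_s+S) = 0.318 × 6.15 × 23.3 / (49.7 + 23.3) = 0.6242 d⁻¹.
θ_c = 1/(μ − k_d) = 1/(0.6242 − 0.0954) = 1/0.5288 = 1.891 d.

θ_c ≈ 1.89 d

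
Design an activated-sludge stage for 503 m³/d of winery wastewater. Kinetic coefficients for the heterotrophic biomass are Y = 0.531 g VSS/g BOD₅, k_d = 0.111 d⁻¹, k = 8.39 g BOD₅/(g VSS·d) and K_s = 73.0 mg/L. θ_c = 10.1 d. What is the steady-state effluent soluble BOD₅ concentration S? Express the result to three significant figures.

From the Monod/SRT balance for a CMAS, S = K_s·(1+k_d θ_c)/[θ_c·(Y k − k_d) − 1] = 73.0 × (1 + 0.111 × 10.1) / [10.1 × (0.531 × 8.39 − 0.111) − 1] = 154.8 / 42.88 = 3.611 mg/L.

S ≈ 3.61 mg/L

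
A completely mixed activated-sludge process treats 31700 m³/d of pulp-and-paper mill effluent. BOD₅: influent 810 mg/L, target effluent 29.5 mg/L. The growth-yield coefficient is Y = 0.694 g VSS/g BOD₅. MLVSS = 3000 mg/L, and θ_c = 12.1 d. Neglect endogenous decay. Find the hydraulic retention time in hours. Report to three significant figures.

V·X = Y·Q·ΔS·θ_c gives V = 0.694 × 31700 × (810 − 29.5) × 12.1 / 3000 = 69256 m³.
τ = V/Q = 69256/31700 = 2.185 d, or 52.43 h.

τ ≈ 52.4 h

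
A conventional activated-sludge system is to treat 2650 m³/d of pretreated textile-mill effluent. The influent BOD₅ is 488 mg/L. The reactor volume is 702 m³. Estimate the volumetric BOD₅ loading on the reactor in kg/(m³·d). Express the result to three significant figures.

L_v ≈ 1.84 kg BOD₅/(m³·d)

Volumetric loading L_v = Q·S₀ / V = 2650 × 488 g/m³ / 702.0 m³ = 1842 g/(m³·d) = 1.842 kg BOD₅/(m³·d).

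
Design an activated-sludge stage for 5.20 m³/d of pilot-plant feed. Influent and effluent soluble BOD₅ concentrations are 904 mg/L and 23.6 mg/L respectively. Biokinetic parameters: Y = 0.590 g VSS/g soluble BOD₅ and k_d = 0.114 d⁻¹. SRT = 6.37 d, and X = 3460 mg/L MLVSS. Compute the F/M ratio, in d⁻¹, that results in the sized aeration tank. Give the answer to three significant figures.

Rearranging the biomass balance for a CMAS with decay, V = Y·Q·ΔS·θ_c / [X·(1+k_d θ_c)] = 0.590 × 5.20 × (904 − 23.6) × 6.37 / [3460 × (1 + 0.114 × 6.37)] = 1.72×10^4 / 5973 = 2.881 m³.
F/M = applied load / biomass = Q·S₀/(V·X) = 5.20 × 904 / (2.881 × 3460) = 0.4716 d⁻¹.

F/M ≈ 0.472 d⁻¹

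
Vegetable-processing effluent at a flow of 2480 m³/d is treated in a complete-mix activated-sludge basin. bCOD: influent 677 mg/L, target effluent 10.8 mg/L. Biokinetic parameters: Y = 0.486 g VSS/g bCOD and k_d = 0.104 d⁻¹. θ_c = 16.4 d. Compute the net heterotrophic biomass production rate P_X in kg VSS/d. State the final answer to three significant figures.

Y_obs = Y / (1 + k_d θ_c) = 0.486 / (1 + 0.104 × 16.4) = 0.486 / 2.706 = 0.1796.
Q·(S₀ − S) = 2480 × (677 − 10.8) × 10⁻³ = 1652 kg/d removed.
P_X = Y_obs · Q(S₀ − S) = 0.1796 × 1652 = 296.8 kg VSS/d.

P_X ≈ 297 kg VSS/d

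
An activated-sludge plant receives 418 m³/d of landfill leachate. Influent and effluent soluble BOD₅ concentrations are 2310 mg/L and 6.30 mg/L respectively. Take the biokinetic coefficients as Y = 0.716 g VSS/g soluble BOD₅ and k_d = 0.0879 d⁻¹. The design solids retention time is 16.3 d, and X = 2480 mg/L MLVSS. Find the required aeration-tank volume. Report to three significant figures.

From the SRT design equation V = Y Q (S₀−S) θ_c / [X (1 + k_d θ_c)] = 0.716 × 418 × (2310 − 6.30) × 16.3 / [2480 × (1 + 0.0879 × 16.3)] = 1.12×10^7 / 6033 = 1863 m³.

V ≈ 1860 m³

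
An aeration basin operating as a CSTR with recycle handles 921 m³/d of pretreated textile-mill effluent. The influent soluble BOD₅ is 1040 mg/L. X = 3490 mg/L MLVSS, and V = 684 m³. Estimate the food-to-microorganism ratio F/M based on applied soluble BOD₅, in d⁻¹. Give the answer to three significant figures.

F/M ≈ 0.401 d⁻¹

Food-to-microorganism ratio F/M = Q S₀ / (V X) = 921 × 1040 / (684.0 × 3490) = 0.4012 d⁻¹.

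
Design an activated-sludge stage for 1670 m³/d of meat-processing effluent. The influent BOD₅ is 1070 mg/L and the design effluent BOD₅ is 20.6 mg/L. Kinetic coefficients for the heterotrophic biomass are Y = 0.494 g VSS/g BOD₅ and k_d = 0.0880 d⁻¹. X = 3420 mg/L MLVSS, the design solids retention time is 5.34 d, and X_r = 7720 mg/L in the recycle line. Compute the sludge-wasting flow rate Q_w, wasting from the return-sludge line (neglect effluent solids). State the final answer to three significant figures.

Q_w ≈ 76.3 m³/d

Rearranging the biomass balance for a CMAS with decay, V = Y·Q·ΔS·θ_c / [X·(1+k_d θ_c)] = 0.494 × 1670 × (1070 − 20.6) × 5.34 / [3420 × (1 + 0.0880 × 5.34)] = 4.62×10^6 / 5027 = 919.6 m³.
θ_c = V·X/(Q_w·X_r) when wasting from the recycle, so Q_w = V·X/(θ_c·X_r) = 919.6 × 3420 / (5.34 × 7720) = 76.29 m³/d.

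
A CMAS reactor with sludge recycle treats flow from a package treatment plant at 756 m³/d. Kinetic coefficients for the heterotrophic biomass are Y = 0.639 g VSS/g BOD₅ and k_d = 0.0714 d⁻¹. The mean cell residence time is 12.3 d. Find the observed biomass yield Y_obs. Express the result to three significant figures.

Observed yield with endogenous decay: Y_obs = Y / (1 + k_d·θ_c) = 0.639 / (1 + 0.0714 × 12.3) = 0.639 / 1.878 = 0.3402 g VSS/g BOD₅.

Y_obs ≈ 0.340 g VSS/g BOD₅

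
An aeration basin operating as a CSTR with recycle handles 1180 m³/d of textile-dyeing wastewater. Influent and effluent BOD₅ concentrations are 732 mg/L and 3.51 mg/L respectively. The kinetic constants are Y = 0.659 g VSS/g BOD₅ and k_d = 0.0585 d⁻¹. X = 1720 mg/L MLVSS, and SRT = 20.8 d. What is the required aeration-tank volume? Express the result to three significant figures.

V ≈ 3090 m³

From the SRT design equation V = Y Q (S₀−S) θ_c / [X (1 + k_d θ_c)] = 0.659 × 1180 × (732 − 3.51) × 20.8 / [1720 × (1 + 0.0585 × 20.8)] = 1.18×10^7 / 3813 = 3090 m³.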